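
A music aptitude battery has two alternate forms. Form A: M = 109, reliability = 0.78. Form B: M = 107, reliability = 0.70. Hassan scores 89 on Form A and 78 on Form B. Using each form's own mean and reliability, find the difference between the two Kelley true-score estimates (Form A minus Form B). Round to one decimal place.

6.7

T̂_A = 0.78(89) + 0.22(109) = 93.400
T̂_B = 0.70(78) + 0.30(107) = 86.700
T̂_A − T̂_B = 6.700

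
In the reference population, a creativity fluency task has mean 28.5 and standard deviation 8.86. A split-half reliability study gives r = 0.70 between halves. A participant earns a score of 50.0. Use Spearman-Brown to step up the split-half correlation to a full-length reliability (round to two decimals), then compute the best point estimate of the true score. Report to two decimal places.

46.13

Spearman-Brown: ρ = 2r/(1 + r) = 2(0.70)/(1 + 0.70) = 1.400/1.70 = 0.8235 → 0.82
Weight the observed score by reliability and the mean by (1 − reliability): T̂ = 0.82·50.0 + 0.18·28.5 = 41.000 + 5.130 = 46.130.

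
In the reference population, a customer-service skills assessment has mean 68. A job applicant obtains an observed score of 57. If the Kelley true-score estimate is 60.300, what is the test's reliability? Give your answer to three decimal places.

T̂ = ρX + (1 − ρ)μ  ⇒  T̂ − μ = ρ(X − μ)
ρ = (T̂ − μ)/(X − μ) = (60.300 − 68) / (57 − 68) = -7.700 / -11.0 = 0.70000

0.700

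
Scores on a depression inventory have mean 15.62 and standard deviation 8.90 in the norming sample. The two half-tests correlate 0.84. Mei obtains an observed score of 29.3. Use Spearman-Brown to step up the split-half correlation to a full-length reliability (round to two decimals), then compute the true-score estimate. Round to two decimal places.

Spearman-Brown: ρ = 2r/(1 + r) = 2(0.84)/(1 + 0.84) = 1.680/1.84 = 0.9130 → 0.91
T̂ = 0.91(29.3) + 0.09(15.62) = 26.663 + 1.4058 = 28.069 → 28.07

28.07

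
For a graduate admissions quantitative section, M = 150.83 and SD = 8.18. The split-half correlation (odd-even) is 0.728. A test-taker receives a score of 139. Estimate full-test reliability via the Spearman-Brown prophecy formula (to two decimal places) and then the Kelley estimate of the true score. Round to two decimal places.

Spearman-Brown: ρ = 2r/(1 + r) = 2(0.728)/(1 + 0.728) = 1.4560/1.728 = 0.8426 → 0.84
T̂ = ρX + (1 − ρ)μ
  = 0.84 × 139 + 0.16 × 150.83
  = 116.76 + 24.1328
  = 140.893
  ≈ 140.89

140.89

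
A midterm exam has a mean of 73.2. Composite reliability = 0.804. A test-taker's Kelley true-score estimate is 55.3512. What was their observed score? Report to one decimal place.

T̂ = ρX + (1 − ρ)μ  ⇒  X = (T̂ − (1 − ρ)μ) / ρ
X = (55.3512 − 0.196 × 73.2) / 0.804 = (55.3512 − 14.3472) / 0.804 = 41.0040 / 0.804 = 51.000

51.0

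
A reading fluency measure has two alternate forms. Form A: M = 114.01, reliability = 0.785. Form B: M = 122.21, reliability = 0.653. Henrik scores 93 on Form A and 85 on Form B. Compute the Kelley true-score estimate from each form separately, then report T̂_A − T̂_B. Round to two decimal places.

T̂_A = 0.785(93) + 0.215(114.01) = 97.5172
T̂_B = 0.653(85) + 0.347(122.21) = 97.9119
T̂_A − T̂_B = -0.3947

-0.39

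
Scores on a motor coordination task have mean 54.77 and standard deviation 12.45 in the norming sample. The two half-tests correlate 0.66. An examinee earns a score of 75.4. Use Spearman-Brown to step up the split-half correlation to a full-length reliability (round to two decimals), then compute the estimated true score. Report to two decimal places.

Spearman-Brown: ρ = 2r/(1 + r) = 2(0.66)/(1 + 0.66) = 1.320/1.66 = 0.7952 → 0.80
Weight the observed score by reliability and the mean by (1 − reliability): T̂ = 0.80·75.4 + 0.20·54.77 = 60.320 + 10.9540 = 71.274.

71.27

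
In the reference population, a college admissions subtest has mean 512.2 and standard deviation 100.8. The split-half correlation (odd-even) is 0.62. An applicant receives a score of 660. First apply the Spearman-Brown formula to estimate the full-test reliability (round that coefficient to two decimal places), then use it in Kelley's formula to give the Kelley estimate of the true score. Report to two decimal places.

626.01

Spearman-Brown: ρ = 2r/(1 + r) = 2(0.62)/(1 + 0.62) = 1.240/1.62 = 0.7654 → 0.77
Kelley's formula gives T̂ = 0.77·660 + 0.23·512.2 = 508.20 + 117.806 = 626.006.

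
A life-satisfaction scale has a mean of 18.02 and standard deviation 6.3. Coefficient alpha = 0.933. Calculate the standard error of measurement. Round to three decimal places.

1.631

SEM = SD · √(1 − ρ) = 6.3 × √0.067 = 6.3 × 0.2588 = 1.6307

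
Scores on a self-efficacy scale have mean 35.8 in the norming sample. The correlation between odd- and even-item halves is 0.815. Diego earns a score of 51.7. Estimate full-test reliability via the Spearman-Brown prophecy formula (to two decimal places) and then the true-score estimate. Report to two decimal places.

50.11

Spearman-Brown: ρ = 2r/(1 + r) = 2(0.815)/(1 + 0.815) = 1.6300/1.815 = 0.8981 → 0.90
Weight the observed score by reliability and the mean by (1 − reliability): T̂ = 0.90·51.7 + 0.10·35.8 = 46.530 + 3.580 = 50.110.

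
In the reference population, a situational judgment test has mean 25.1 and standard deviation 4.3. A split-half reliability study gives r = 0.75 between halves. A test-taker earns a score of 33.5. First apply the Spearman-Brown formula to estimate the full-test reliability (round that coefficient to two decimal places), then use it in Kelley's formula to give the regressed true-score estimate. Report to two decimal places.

Spearman-Brown: ρ = 2r/(1 + r) = 2(0.75)/(1 + 0.75) = 1.500/1.75 = 0.8571 → 0.86
Kelley's formula gives T̂ = 0.86·33.5 + 0.14·25.1 = 28.810 + 3.514 = 32.324.

32.32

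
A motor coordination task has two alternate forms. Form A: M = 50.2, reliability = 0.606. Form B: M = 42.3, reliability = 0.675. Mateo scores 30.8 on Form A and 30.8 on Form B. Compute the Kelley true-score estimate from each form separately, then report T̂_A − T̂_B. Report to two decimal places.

T̂_A = 0.606(30.8) + 0.394(50.2) = 38.4436
T̂_B = 0.675(30.8) + 0.325(42.3) = 34.5375
T̂_A − T̂_B = 3.9061

3.91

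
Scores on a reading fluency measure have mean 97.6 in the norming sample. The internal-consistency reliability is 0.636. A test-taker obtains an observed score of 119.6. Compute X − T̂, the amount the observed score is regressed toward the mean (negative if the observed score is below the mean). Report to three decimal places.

8.008

T̂ = ρX + (1 − ρ)μ
  = 0.636 × 119.6 + 0.364 × 97.6
  = 76.0656 + 35.5264
  = 111.59200
  ≈ 111.5920
X − T̂ = 119.6 − 111.5920 = 8.0080 → 8.008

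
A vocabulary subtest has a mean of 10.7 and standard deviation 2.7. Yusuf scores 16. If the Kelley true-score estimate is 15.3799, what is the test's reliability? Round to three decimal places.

0.883

T̂ = ρX + (1 − ρ)μ  ⇒  T̂ − μ = ρ(X − μ)
ρ = (T̂ − μ)/(X − μ) = (15.3799 − 10.7) / (16 − 10.7) = 4.6799 / 5.3 = 0.88300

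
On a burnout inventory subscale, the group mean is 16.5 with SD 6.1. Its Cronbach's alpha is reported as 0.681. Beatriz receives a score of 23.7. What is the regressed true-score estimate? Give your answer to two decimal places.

21.40

T̂ = ρX + (1 − ρ)μ
  = 0.681 × 23.7 + 0.319 × 16.5
  = 16.1397 + 5.2635
  = 21.403
  ≈ 21.40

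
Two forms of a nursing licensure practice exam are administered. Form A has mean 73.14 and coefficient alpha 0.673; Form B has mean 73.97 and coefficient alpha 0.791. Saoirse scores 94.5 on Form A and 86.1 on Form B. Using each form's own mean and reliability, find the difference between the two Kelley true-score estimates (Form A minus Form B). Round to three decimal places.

3.950

T̂_A = 0.673(94.5) + 0.327(73.14) = 87.51528
T̂_B = 0.791(86.1) + 0.209(73.97) = 83.56483
T̂_A − T̂_B = 3.95045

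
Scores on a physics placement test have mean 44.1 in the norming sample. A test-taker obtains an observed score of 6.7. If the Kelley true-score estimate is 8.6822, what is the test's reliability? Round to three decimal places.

0.947

T̂ = ρX + (1 − ρ)μ  ⇒  T̂ − μ = ρ(X − μ)
ρ = (T̂ − μ)/(X − μ) = (8.6822 − 44.1) / (6.7 − 44.1) = -35.4178 / -37.4 = 0.94700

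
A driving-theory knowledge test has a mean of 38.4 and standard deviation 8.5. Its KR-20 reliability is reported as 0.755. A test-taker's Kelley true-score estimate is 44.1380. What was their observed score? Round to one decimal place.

46.0

T̂ = ρX + (1 − ρ)μ  ⇒  X = (T̂ − (1 − ρ)μ) / ρ
X = (44.1380 − 0.245 × 38.4) / 0.755 = (44.1380 − 9.4080) / 0.755 = 34.7300 / 0.755 = 46.000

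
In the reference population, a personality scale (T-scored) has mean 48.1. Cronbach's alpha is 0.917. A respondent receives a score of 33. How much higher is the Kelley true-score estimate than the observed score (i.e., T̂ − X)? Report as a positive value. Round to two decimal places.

1.25

T̂ = 0.917(33) + 0.083(48.1) = 30.261 + 3.9923 = 34.2533 → 34.253
T̂ − X = 34.253 − 33 = 1.253 → 1.25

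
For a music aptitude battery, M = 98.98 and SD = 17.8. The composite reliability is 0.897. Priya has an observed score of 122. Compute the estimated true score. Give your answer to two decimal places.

T̂ = 0.897(122) + 0.103(98.98) = 109.434 + 10.19494 = 119.629 → 119.63

119.63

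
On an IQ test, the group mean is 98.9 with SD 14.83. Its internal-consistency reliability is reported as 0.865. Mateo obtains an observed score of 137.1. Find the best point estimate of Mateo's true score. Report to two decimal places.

131.94

Weight the observed score by reliability and the mean by (1 − reliability): T̂ = 0.865·137.1 + 0.135·98.9 = 118.5915 + 13.3515 = 131.943.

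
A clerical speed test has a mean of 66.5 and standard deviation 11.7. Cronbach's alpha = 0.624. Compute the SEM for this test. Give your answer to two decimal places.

SEM = SD · √(1 − ρ) = 11.7 × √0.376 = 11.7 × 0.6132 = 7.174

7.17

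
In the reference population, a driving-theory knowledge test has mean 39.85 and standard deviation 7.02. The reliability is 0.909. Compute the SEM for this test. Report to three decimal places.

SEM = SD · √(1 − ρ) = 7.02 × √0.091 = 7.02 × 0.3017 = 2.1177

2.118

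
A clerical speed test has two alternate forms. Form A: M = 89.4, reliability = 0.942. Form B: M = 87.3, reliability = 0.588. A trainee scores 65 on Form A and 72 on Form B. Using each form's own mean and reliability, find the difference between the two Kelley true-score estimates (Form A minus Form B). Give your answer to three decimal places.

-11.888

T̂_A = 0.942(65) + 0.058(89.4) = 66.41520
T̂_B = 0.588(72) + 0.412(87.3) = 78.30360
T̂_A − T̂_B = -11.88840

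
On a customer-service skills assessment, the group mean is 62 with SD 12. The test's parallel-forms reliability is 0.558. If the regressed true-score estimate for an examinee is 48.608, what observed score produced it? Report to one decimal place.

38.0

T̂ = ρX + (1 − ρ)μ  ⇒  X = (T̂ − (1 − ρ)μ) / ρ
X = (48.608 − 0.442 × 62) / 0.558 = (48.608 − 27.404) / 0.558 = 21.204 / 0.558 = 38.000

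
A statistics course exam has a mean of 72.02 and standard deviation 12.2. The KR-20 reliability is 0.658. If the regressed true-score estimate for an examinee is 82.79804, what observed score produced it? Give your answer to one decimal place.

T̂ = ρX + (1 − ρ)μ  ⇒  X = (T̂ − (1 − ρ)μ) / ρ
X = (82.79804 − 0.342 × 72.02) / 0.658 = (82.79804 − 24.63084) / 0.658 = 58.16720 / 0.658 = 88.400

88.4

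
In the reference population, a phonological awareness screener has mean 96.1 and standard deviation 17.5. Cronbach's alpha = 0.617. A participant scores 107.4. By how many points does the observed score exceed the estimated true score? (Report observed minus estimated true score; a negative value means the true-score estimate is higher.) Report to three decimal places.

4.328

T̂ = 0.617(107.4) + 0.383(96.1) = 66.2658 + 36.8063 = 103.07210 → 103.0721
X − T̂ = 107.4 − 103.0721 = 4.3279 → 4.328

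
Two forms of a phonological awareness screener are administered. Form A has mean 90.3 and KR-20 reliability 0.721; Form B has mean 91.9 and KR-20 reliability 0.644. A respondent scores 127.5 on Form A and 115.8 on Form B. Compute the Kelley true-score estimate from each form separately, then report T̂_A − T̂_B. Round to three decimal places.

T̂_A = 0.721(127.5) + 0.279(90.3) = 117.12120
T̂_B = 0.644(115.8) + 0.356(91.9) = 107.29160
T̂_A − T̂_B = 9.82960

9.830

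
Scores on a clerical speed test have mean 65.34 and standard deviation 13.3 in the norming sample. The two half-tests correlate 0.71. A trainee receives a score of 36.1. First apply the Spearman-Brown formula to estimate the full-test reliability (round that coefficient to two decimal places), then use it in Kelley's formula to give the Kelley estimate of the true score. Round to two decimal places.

Spearman-Brown: ρ = 2r/(1 + r) = 2(0.71)/(1 + 0.71) = 1.420/1.71 = 0.8304 → 0.83
T̂ = 0.83(36.1) + 0.17(65.34) = 29.963 + 11.1078 = 41.071 → 41.07

41.07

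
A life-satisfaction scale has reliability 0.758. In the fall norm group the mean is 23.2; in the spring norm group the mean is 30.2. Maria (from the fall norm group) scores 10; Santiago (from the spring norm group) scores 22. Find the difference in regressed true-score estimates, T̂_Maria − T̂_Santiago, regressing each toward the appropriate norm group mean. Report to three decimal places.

T̂_Maria = 0.758(10) + 0.242(23.2) = 13.19440
T̂_Santiago = 0.758(22) + 0.242(30.2) = 23.98440
Difference = 13.19440 − 23.98440 = -10.79000

-10.790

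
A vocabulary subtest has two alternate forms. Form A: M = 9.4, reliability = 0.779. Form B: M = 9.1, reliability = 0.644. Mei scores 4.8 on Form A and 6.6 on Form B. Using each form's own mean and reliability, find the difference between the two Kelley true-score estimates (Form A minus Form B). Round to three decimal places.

T̂_A = 0.779(4.8) + 0.221(9.4) = 5.81660
T̂_B = 0.644(6.6) + 0.356(9.1) = 7.49000
T̂_A − T̂_B = -1.67340

-1.673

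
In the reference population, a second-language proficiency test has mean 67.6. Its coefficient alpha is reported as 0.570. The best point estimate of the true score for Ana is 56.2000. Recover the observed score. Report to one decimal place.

T̂ = ρX + (1 − ρ)μ  ⇒  X = (T̂ − (1 − ρ)μ) / ρ
X = (56.2000 − 0.430 × 67.6) / 0.570 = (56.2000 − 29.0680) / 0.570 = 27.1320 / 0.570 = 47.600

47.6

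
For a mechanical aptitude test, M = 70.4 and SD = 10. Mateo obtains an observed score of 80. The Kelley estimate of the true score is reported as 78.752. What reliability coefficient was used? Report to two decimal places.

T̂ = ρX + (1 − ρ)μ  ⇒  T̂ − μ = ρ(X − μ)
ρ = (T̂ − μ)/(X − μ) = (78.752 − 70.4) / (80 − 70.4) = 8.352 / 9.6 = 0.8700

0.87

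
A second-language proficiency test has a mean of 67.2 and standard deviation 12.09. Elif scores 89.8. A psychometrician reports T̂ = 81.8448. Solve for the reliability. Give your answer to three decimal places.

0.648

T̂ = ρX + (1 − ρ)μ  ⇒  T̂ − μ = ρ(X − μ)
ρ = (T̂ − μ)/(X − μ) = (81.8448 − 67.2) / (89.8 − 67.2) = 14.6448 / 22.6 = 0.64800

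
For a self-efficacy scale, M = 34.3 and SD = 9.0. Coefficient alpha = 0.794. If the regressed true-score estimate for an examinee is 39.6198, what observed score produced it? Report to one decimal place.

T̂ = ρX + (1 − ρ)μ  ⇒  X = (T̂ − (1 − ρ)μ) / ρ
X = (39.6198 − 0.206 × 34.3) / 0.794 = (39.6198 − 7.0658) / 0.794 = 32.5540 / 0.794 = 41.000

41.0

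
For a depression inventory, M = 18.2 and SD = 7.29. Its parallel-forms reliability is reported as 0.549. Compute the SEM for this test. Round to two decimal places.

4.90

SEM = SD · √(1 − ρ) = 7.29 × √0.451 = 7.29 × 0.6716 = 4.896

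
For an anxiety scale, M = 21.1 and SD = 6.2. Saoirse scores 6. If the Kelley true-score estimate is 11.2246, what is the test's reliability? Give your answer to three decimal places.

T̂ = ρX + (1 − ρ)μ  ⇒  T̂ − μ = ρ(X − μ)
ρ = (T̂ − μ)/(X − μ) = (11.2246 − 21.1) / (6 − 21.1) = -9.8754 / -15.1 = 0.65400

0.654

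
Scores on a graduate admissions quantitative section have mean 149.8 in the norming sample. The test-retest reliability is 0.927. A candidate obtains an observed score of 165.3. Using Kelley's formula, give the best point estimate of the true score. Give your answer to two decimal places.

164.17

T̂ = ρX + (1 − ρ)μ
  = 0.927 × 165.3 + 0.073 × 149.8
  = 153.2331 + 10.9354
  = 164.168
  ≈ 164.17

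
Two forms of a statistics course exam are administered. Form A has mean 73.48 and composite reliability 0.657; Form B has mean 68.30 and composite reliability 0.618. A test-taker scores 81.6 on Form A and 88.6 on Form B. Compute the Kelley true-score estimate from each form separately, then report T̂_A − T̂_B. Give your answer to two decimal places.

-2.03

T̂_A = 0.657(81.6) + 0.343(73.48) = 78.8148
T̂_B = 0.618(88.6) + 0.382(68.30) = 80.8454
T̂_A − T̂_B = -2.0306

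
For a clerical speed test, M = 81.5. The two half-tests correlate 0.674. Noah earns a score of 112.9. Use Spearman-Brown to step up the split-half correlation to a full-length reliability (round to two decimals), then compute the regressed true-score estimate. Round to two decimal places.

106.93

Spearman-Brown: ρ = 2r/(1 + r) = 2(0.674)/(1 + 0.674) = 1.3480/1.674 = 0.8053 → 0.81
T̂ = 0.81(112.9) + 0.19(81.5) = 91.449 + 15.485 = 106.934 → 106.93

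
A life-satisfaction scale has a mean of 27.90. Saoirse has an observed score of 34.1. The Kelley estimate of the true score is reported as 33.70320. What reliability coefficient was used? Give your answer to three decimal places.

0.936

T̂ = ρX + (1 − ρ)μ  ⇒  T̂ − μ = ρ(X − μ)
ρ = (T̂ − μ)/(X − μ) = (33.70320 − 27.90) / (34.1 − 27.90) = 5.80320 / 6.20 = 0.93600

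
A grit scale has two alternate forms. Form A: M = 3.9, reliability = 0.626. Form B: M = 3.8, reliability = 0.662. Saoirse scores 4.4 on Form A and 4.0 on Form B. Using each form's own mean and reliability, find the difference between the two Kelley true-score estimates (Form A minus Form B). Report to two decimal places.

T̂_A = 0.626(4.4) + 0.374(3.9) = 4.2130
T̂_B = 0.662(4.0) + 0.338(3.8) = 3.9324
T̂_A − T̂_B = 0.2806

0.28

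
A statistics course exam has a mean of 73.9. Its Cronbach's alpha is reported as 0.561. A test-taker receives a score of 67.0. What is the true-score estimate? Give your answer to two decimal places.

70.03

T̂ = ρX + (1 − ρ)μ
  = 0.561 × 67.0 + 0.439 × 73.9
  = 37.5870 + 32.4421
  = 70.029
  ≈ 70.03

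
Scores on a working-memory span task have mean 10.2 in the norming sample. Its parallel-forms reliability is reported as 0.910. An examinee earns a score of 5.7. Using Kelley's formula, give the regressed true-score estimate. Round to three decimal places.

6.105

T̂ = 0.910(5.7) + 0.090(10.2) = 5.1870 + 0.9180 = 6.1050 → 6.105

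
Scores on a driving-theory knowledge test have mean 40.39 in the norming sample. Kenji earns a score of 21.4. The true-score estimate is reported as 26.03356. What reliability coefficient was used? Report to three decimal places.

0.756

T̂ = ρX + (1 − ρ)μ  ⇒  T̂ − μ = ρ(X − μ)
ρ = (T̂ − μ)/(X − μ) = (26.03356 − 40.39) / (21.4 − 40.39) = -14.35644 / -18.99 = 0.75600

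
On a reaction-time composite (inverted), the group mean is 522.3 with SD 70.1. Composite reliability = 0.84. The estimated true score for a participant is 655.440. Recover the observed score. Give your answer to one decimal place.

T̂ = ρX + (1 − ρ)μ  ⇒  X = (T̂ − (1 − ρ)μ) / ρ
X = (655.440 − 0.16 × 522.3) / 0.84 = (655.440 − 83.568) / 0.84 = 571.872 / 0.84 = 680.800

680.8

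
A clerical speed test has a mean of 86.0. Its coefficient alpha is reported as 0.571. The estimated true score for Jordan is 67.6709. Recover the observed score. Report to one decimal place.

T̂ = ρX + (1 − ρ)μ  ⇒  X = (T̂ − (1 − ρ)μ) / ρ
X = (67.6709 − 0.429 × 86.0) / 0.571 = (67.6709 − 36.8940) / 0.571 = 30.7769 / 0.571 = 53.900

53.9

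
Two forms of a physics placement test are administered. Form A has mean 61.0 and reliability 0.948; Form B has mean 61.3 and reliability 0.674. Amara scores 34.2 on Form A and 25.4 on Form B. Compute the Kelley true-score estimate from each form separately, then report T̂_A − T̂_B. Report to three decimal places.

-1.510

T̂_A = 0.948(34.2) + 0.052(61.0) = 35.59360
T̂_B = 0.674(25.4) + 0.326(61.3) = 37.10340
T̂_A − T̂_B = -1.50980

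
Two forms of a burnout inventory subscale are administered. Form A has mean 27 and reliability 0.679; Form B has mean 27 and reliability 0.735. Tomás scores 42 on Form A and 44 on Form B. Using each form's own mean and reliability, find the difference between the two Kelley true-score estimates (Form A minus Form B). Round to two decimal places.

T̂_A = 0.679(42) + 0.321(27) = 37.1850
T̂_B = 0.735(44) + 0.265(27) = 39.4950
T̂_A − T̂_B = -2.3100

-2.31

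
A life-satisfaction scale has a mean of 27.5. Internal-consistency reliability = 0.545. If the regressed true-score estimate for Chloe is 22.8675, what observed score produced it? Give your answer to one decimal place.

19.0

T̂ = ρX + (1 − ρ)μ  ⇒  X = (T̂ − (1 − ρ)μ) / ρ
X = (22.8675 − 0.455 × 27.5) / 0.545 = (22.8675 − 12.5125) / 0.545 = 10.3550 / 0.545 = 19.000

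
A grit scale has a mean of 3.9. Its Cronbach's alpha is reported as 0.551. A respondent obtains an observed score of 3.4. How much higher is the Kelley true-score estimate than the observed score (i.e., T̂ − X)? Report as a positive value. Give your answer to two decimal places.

T̂ = 0.551(3.4) + 0.449(3.9) = 1.8734 + 1.7511 = 3.6245 → 3.625
T̂ − X = 3.625 − 3.4 = 0.225 → 0.22

0.22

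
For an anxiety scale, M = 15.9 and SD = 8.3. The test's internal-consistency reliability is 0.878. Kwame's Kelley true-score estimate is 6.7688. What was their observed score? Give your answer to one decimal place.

T̂ = ρX + (1 − ρ)μ  ⇒  X = (T̂ − (1 − ρ)μ) / ρ
X = (6.7688 − 0.122 × 15.9) / 0.878 = (6.7688 − 1.9398) / 0.878 = 4.8290 / 0.878 = 5.500

5.5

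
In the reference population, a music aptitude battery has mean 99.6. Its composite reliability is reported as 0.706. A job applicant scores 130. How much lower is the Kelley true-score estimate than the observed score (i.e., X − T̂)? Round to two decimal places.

8.94

T̂ = 0.706(130) + 0.294(99.6) = 91.780 + 29.2824 = 121.0624 → 121.062
X − T̂ = 130 − 121.062 = 8.938 → 8.94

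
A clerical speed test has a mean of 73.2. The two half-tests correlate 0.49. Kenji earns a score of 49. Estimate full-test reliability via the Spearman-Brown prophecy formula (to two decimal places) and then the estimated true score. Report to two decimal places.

Spearman-Brown: ρ = 2r/(1 + r) = 2(0.49)/(1 + 0.49) = 0.980/1.49 = 0.6577 → 0.66
T̂ = 0.66(49) + 0.34(73.2) = 32.34 + 24.888 = 57.228 → 57.23

57.23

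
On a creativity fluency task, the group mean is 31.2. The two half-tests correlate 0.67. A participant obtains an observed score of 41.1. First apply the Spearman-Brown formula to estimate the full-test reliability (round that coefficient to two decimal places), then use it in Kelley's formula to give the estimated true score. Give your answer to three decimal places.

39.120

Spearman-Brown: ρ = 2r/(1 + r) = 2(0.67)/(1 + 0.67) = 1.340/1.67 = 0.8024 → 0.80
T̂ = 0.80(41.1) + 0.20(31.2) = 32.880 + 6.240 = 39.1200 → 39.120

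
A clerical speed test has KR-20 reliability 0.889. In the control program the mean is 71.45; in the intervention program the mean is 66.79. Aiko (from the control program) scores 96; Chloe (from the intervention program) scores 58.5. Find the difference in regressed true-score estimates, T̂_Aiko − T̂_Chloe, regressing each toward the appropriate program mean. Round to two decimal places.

33.85

T̂_Aiko = 0.889(96) + 0.111(71.45) = 93.2749
T̂_Chloe = 0.889(58.5) + 0.111(66.79) = 59.4202
Difference = 93.2749 − 59.4202 = 33.8548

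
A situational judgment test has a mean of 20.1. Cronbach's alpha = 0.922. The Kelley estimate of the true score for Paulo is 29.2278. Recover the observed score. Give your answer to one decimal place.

30.0

T̂ = ρX + (1 − ρ)μ  ⇒  X = (T̂ − (1 − ρ)μ) / ρ
X = (29.2278 − 0.078 × 20.1) / 0.922 = (29.2278 − 1.5678) / 0.922 = 27.6600 / 0.922 = 30.000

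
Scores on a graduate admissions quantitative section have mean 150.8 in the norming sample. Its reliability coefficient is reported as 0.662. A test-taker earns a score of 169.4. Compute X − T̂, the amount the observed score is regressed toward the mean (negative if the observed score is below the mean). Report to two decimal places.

6.29

T̂ = ρX + (1 − ρ)μ
  = 0.662 × 169.4 + 0.338 × 150.8
  = 112.1428 + 50.9704
  = 163.1132
  ≈ 163.113
X − T̂ = 169.4 − 163.113 = 6.287 → 6.29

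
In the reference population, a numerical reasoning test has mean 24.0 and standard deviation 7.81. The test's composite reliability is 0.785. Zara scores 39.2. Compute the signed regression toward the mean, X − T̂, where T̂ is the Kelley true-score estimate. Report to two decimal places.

3.27

Kelley's formula gives T̂ = 0.785·39.2 + 0.215·24.0 = 30.7720 + 5.1600 = 35.9320.
X − T̂ = 39.2 − 35.932 = 3.268 → 3.27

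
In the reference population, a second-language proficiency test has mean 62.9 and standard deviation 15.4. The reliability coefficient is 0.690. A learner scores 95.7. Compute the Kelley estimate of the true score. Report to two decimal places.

85.53

T̂ = 0.690(95.7) + 0.310(62.9) = 66.0330 + 19.4990 = 85.532 → 85.53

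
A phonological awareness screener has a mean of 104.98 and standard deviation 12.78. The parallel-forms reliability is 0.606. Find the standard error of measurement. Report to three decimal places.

SEM = SD · √(1 − ρ) = 12.78 × √0.394 = 12.78 × 0.6277 = 8.0219

8.022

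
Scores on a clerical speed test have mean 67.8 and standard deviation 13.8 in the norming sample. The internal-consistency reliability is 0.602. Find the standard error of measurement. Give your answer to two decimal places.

SEM = SD · √(1 − ρ) = 13.8 × √0.398 = 13.8 × 0.6309 = 8.706

8.71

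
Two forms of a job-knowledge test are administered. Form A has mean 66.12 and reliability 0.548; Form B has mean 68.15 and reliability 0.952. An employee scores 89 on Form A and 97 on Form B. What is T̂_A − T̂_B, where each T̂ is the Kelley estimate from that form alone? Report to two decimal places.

-16.96

T̂_A = 0.548(89) + 0.452(66.12) = 78.6582
T̂_B = 0.952(97) + 0.048(68.15) = 95.6152
T̂_A − T̂_B = -16.9570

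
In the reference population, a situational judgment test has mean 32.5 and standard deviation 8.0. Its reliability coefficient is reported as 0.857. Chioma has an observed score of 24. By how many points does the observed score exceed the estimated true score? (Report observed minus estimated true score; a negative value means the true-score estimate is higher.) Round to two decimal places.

T̂ = 0.857(24) + 0.143(32.5) = 20.568 + 4.6475 = 25.2155 → 25.215
X − T̂ = 24 − 25.215 = -1.215 → -1.22

-1.22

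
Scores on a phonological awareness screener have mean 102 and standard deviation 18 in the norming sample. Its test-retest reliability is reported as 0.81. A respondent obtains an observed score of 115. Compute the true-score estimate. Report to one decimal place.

T̂ = ρX + (1 − ρ)μ
  = 0.81 × 115 + 0.19 × 102
  = 93.15 + 19.38
  = 112.53
  ≈ 112.5

112.5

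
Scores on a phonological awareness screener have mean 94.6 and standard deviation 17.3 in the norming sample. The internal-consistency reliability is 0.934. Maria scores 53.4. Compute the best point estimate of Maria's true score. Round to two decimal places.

56.12

Weight the observed score by reliability and the mean by (1 − reliability): T̂ = 0.934·53.4 + 0.066·94.6 = 49.8756 + 6.2436 = 56.119.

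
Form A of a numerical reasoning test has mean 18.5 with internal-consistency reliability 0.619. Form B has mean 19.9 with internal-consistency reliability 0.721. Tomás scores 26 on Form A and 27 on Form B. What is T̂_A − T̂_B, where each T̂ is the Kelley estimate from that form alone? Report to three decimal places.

-1.877

T̂_A = 0.619(26) + 0.381(18.5) = 23.14250
T̂_B = 0.721(27) + 0.279(19.9) = 25.01910
T̂_A − T̂_B = -1.87660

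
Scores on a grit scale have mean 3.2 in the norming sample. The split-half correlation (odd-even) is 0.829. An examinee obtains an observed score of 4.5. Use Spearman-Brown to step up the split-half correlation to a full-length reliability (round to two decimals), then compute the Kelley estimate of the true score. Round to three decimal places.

4.383

Spearman-Brown: ρ = 2r/(1 + r) = 2(0.829)/(1 + 0.829) = 1.6580/1.829 = 0.9065 → 0.91
T̂ = ρX + (1 − ρ)μ
  = 0.91 × 4.5 + 0.09 × 3.2
  = 4.095 + 0.288
  = 4.3830
  ≈ 4.383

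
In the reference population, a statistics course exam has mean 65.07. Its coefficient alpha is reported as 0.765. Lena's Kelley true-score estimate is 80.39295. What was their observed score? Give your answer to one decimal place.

85.1

T̂ = ρX + (1 − ρ)μ  ⇒  X = (T̂ − (1 − ρ)μ) / ρ
X = (80.39295 − 0.235 × 65.07) / 0.765 = (80.39295 − 15.29145) / 0.765 = 65.10150 / 0.765 = 85.100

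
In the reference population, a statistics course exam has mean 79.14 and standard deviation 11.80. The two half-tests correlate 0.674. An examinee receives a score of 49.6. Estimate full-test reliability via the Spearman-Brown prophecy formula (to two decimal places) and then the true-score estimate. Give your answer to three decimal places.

55.213

Spearman-Brown: ρ = 2r/(1 + r) = 2(0.674)/(1 + 0.674) = 1.3480/1.674 = 0.8053 → 0.81
T̂ = ρX + (1 − ρ)μ
  = 0.81 × 49.6 + 0.19 × 79.14
  = 40.176 + 15.0366
  = 55.2126
  ≈ 55.213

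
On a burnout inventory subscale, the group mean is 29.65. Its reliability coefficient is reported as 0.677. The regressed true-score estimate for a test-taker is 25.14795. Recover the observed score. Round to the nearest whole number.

23

T̂ = ρX + (1 − ρ)μ  ⇒  X = (T̂ − (1 − ρ)μ) / ρ
X = (25.14795 − 0.323 × 29.65) / 0.677 = (25.14795 − 9.57695) / 0.677 = 15.57100 / 0.677 = 23.00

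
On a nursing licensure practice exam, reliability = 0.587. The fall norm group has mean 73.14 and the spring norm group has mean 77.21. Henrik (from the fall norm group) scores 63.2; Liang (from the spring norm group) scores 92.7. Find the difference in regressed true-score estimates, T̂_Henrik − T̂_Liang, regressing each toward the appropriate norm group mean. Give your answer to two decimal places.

T̂_Henrik = 0.587(63.2) + 0.413(73.14) = 67.3052
T̂_Liang = 0.587(92.7) + 0.413(77.21) = 86.3026
Difference = 67.3052 − 86.3026 = -18.9974

-19.00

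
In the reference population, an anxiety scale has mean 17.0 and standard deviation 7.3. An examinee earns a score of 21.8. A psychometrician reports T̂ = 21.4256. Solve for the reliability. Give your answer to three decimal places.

0.922

T̂ = ρX + (1 − ρ)μ  ⇒  T̂ − μ = ρ(X − μ)
ρ = (T̂ − μ)/(X − μ) = (21.4256 − 17.0) / (21.8 − 17.0) = 4.4256 / 4.8 = 0.92200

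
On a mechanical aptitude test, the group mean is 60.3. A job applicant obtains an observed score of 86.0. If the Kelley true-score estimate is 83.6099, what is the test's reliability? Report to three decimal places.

0.907

T̂ = ρX + (1 − ρ)μ  ⇒  T̂ − μ = ρ(X − μ)
ρ = (T̂ − μ)/(X − μ) = (83.6099 − 60.3) / (86.0 − 60.3) = 23.3099 / 25.7 = 0.90700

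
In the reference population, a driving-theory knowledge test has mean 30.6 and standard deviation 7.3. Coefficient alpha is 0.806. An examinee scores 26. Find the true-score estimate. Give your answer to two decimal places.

26.89

Kelley's formula gives T̂ = 0.806·26 + 0.194·30.6 = 20.956 + 5.9364 = 26.892.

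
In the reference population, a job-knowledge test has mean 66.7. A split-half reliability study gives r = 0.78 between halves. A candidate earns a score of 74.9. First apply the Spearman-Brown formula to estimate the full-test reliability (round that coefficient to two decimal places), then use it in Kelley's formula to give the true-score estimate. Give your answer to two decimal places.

73.92

Spearman-Brown: ρ = 2r/(1 + r) = 2(0.78)/(1 + 0.78) = 1.560/1.78 = 0.8764 → 0.88
T̂ = ρX + (1 − ρ)μ
  = 0.88 × 74.9 + 0.12 × 66.7
  = 65.912 + 8.004
  = 73.916
  ≈ 73.92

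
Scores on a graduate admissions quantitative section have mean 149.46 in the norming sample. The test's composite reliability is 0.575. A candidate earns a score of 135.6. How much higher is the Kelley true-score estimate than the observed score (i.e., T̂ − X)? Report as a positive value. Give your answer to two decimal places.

Regress the observed score toward the mean by the unreliability: T̂ = 0.575·135.6 + 0.425·149.46 = 77.9700 + 63.52050 = 141.4905.
T̂ − X = 141.490 − 135.6 = 5.891 → 5.89

5.89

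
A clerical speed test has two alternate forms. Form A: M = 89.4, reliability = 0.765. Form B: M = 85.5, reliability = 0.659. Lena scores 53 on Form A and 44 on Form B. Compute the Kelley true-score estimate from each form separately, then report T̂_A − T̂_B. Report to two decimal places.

3.40

T̂_A = 0.765(53) + 0.235(89.4) = 61.5540
T̂_B = 0.659(44) + 0.341(85.5) = 58.1515
T̂_A − T̂_B = 3.4025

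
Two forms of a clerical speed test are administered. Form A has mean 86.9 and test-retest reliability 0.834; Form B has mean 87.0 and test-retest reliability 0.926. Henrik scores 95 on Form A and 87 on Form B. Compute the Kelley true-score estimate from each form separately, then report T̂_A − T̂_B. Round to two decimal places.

T̂_A = 0.834(95) + 0.166(86.9) = 93.6554
T̂_B = 0.926(87) + 0.074(87.0) = 87.0000
T̂_A − T̂_B = 6.6554

6.66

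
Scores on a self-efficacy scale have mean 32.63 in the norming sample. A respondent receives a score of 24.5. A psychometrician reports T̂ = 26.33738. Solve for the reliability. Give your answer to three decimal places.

T̂ = ρX + (1 − ρ)μ  ⇒  T̂ − μ = ρ(X − μ)
ρ = (T̂ − μ)/(X − μ) = (26.33738 − 32.63) / (24.5 − 32.63) = -6.29262 / -8.13 = 0.77400

0.774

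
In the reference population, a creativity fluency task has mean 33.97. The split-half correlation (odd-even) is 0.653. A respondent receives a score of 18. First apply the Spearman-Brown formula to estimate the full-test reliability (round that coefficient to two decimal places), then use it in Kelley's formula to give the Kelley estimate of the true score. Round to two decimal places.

21.35

Spearman-Brown: ρ = 2r/(1 + r) = 2(0.653)/(1 + 0.653) = 1.3060/1.653 = 0.7901 → 0.79
Kelley's formula gives T̂ = 0.79·18 + 0.21·33.97 = 14.22 + 7.1337 = 21.354.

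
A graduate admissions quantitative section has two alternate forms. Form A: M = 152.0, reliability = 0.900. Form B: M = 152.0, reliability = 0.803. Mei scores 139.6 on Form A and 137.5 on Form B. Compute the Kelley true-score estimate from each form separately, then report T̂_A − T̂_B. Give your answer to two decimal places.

T̂_A = 0.900(139.6) + 0.100(152.0) = 140.8400
T̂_B = 0.803(137.5) + 0.197(152.0) = 140.3565
T̂_A − T̂_B = 0.4835

0.48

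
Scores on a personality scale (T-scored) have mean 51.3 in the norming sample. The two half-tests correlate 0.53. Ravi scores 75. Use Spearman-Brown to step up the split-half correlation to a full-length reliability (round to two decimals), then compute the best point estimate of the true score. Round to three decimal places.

67.653

Spearman-Brown: ρ = 2r/(1 + r) = 2(0.53)/(1 + 0.53) = 1.060/1.53 = 0.6928 → 0.69
T̂ = ρX + (1 − ρ)μ
  = 0.69 × 75 + 0.31 × 51.3
  = 51.75 + 15.903
  = 67.6530
  ≈ 67.653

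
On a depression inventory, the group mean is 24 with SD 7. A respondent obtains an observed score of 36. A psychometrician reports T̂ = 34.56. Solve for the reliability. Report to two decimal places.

T̂ = ρX + (1 − ρ)μ  ⇒  T̂ − μ = ρ(X − μ)
ρ = (T̂ − μ)/(X − μ) = (34.56 − 24) / (36 − 24) = 10.56 / 12.0 = 0.8800

0.88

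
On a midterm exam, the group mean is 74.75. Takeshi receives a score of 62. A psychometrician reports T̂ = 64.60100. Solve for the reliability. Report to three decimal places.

0.796

T̂ = ρX + (1 − ρ)μ  ⇒  T̂ − μ = ρ(X − μ)
ρ = (T̂ − μ)/(X − μ) = (64.60100 − 74.75) / (62 − 74.75) = -10.14900 / -12.75 = 0.79600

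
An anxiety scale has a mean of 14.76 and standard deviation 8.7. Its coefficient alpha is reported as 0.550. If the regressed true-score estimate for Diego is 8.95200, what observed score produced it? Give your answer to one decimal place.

T̂ = ρX + (1 − ρ)μ  ⇒  X = (T̂ − (1 − ρ)μ) / ρ
X = (8.95200 − 0.450 × 14.76) / 0.550 = (8.95200 − 6.64200) / 0.550 = 2.31000 / 0.550 = 4.200

4.2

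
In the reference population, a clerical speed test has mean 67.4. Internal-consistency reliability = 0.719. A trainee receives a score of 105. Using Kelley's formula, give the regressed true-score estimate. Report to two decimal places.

T̂ = ρX + (1 − ρ)μ
  = 0.719 × 105 + 0.281 × 67.4
  = 75.495 + 18.9394
  = 94.434
  ≈ 94.43

94.43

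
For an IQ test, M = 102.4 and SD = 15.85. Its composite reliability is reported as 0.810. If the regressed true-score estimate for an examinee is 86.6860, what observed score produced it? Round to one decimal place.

83.0

T̂ = ρX + (1 − ρ)μ  ⇒  X = (T̂ − (1 − ρ)μ) / ρ
X = (86.6860 − 0.190 × 102.4) / 0.810 = (86.6860 − 19.4560) / 0.810 = 67.2300 / 0.810 = 83.000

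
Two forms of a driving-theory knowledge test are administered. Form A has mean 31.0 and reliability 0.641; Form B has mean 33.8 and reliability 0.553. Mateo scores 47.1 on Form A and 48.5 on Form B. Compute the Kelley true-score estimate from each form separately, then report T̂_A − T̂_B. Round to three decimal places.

T̂_A = 0.641(47.1) + 0.359(31.0) = 41.32010
T̂_B = 0.553(48.5) + 0.447(33.8) = 41.92910
T̂_A − T̂_B = -0.60900

-0.609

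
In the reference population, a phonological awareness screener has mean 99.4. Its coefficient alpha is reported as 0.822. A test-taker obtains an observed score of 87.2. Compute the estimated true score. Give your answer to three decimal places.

Regress the observed score toward the mean by the unreliability: T̂ = 0.822·87.2 + 0.178·99.4 = 71.6784 + 17.6932 = 89.3716.

89.372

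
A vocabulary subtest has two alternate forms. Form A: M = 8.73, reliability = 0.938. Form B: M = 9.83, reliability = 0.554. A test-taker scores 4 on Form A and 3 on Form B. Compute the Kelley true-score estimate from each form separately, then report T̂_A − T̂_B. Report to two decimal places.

-1.75

T̂_A = 0.938(4) + 0.062(8.73) = 4.2933
T̂_B = 0.554(3) + 0.446(9.83) = 6.0462
T̂_A − T̂_B = -1.7529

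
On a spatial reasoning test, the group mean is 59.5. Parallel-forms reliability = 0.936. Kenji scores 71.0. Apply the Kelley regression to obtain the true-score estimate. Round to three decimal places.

70.264

T̂ = 0.936(71.0) + 0.064(59.5) = 66.4560 + 3.8080 = 70.2640 → 70.264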